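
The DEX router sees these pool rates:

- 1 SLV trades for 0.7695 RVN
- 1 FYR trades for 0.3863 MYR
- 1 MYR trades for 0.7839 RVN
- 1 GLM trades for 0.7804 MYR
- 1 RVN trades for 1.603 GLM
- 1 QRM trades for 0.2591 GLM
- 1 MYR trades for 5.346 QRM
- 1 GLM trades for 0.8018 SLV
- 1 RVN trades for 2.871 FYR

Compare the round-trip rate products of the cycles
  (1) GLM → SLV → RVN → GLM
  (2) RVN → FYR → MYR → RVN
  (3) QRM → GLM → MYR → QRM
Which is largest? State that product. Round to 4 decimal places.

(1) 0.8018 × 0.7695 × 1.603 = 0.98903
(2) 2.871 × 0.3863 × 0.7839 = 0.86940
(3) 0.2591 × 0.7804 × 5.346 = 1.08097
Highest is cycle (3) at 1.0810 (>1, arbitrage).

1.0810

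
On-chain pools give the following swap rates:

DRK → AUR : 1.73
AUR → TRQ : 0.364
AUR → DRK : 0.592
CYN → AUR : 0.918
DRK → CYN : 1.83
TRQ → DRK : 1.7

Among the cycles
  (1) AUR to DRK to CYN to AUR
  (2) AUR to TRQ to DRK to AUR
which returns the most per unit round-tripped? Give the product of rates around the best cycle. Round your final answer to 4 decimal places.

(1) 0.592 × 1.83 × 0.918 = 0.99452
(2) 0.364 × 1.7 × 1.73 = 1.07052
Highest is cycle (2) at 1.0705 (>1, arbitrage).

1.0705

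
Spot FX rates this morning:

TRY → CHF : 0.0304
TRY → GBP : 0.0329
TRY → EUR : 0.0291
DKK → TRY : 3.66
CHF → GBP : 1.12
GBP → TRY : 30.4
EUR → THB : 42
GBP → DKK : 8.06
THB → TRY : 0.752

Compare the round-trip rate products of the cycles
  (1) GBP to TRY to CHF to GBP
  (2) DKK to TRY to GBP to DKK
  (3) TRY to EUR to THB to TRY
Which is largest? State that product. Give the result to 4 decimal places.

1.0351

(1) 30.4 × 0.0304 × 1.12 = 1.03506
(2) 3.66 × 0.0329 × 8.06 = 0.97054
(3) 0.0291 × 42 × 0.752 = 0.91909
Highest is cycle (1) at 1.0351 (>1, arbitrage).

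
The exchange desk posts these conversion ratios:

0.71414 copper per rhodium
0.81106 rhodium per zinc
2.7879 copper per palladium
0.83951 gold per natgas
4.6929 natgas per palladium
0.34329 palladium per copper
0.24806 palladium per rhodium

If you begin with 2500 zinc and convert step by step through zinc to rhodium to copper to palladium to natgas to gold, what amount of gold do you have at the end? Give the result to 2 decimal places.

1958.41

2500 zinc × 0.81106 = 2027.65 rhodium
2027.65 rhodium × 0.71414 = 1448.025971 copper
1448.025971 copper × 0.34329 = 497.09283558459 palladium
497.09283558459 palladium × 4.6929 = 2332.806968114922411 natgas
2332.806968114922411 natgas × 0.83951 = 1958.41477780215851325861 gold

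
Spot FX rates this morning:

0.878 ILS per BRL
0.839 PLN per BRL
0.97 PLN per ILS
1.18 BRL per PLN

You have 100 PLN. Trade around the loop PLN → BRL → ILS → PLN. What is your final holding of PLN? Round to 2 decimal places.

100.50

100 PLN × 1.18 = 118 BRL
118 BRL × 0.878 = 103.604 ILS
103.604 ILS × 0.97 = 100.49588 PLN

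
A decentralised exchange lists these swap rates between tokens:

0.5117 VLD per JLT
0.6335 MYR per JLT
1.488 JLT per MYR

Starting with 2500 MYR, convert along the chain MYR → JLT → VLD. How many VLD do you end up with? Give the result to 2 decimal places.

1903.52

2500 MYR × 1.488 = 3720 JLT
3720 JLT × 0.5117 = 1903.524 VLD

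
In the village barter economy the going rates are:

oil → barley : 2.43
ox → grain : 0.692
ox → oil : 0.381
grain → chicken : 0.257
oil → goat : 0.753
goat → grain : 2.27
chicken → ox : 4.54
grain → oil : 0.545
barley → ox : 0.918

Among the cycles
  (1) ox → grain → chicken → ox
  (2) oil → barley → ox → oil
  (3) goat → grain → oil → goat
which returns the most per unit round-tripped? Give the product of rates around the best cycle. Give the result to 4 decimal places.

(1) 0.692 × 0.257 × 4.54 = 0.80741
(2) 2.43 × 0.918 × 0.381 = 0.84991
(3) 2.27 × 0.545 × 0.753 = 0.93157
Highest is cycle (3) at 0.9316 (≤1, no arbitrage).

0.9316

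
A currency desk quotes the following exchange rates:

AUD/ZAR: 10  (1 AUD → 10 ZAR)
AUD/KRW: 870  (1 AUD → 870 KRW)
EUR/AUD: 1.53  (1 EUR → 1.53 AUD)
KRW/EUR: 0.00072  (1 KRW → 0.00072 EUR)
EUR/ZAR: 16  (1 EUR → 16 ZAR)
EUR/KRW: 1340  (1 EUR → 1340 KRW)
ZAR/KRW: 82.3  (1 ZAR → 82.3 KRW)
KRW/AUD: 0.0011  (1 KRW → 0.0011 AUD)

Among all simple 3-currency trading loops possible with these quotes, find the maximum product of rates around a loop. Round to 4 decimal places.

0.9584

EUR→AUD→KRW→EUR: 1.53 × 870 × 0.00072 = 0.95839
EUR→ZAR→KRW→EUR: 16 × 82.3 × 0.00072 = 0.94810
AUD→ZAR→KRW→AUD: 10 × 82.3 × 0.0011 = 0.90530
Maximum is EUR→AUD→KRW→EUR at 0.9584; no arbitrage — every cycle loses value.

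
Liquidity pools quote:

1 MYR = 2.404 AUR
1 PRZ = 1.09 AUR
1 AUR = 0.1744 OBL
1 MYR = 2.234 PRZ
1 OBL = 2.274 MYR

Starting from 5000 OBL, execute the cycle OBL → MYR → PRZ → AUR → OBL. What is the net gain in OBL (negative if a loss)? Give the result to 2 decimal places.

5000 OBL × 2.274 = 11370 MYR
11370 MYR × 2.234 = 25400.58 PRZ
25400.58 PRZ × 1.09 = 27686.6322 AUR
27686.6322 AUR × 0.1744 = 4828.54865568 OBL
Net change: 4828.54865568 − 5000 = -171.45134432 OBL

-171.45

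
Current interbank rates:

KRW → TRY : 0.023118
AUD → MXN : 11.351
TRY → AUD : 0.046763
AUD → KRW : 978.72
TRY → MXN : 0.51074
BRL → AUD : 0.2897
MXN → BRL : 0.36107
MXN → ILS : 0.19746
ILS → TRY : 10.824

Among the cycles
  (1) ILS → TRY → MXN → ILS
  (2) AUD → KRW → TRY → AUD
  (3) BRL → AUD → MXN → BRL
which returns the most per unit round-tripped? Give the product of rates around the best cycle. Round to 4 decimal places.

1.1873

(1) 10.824 × 0.51074 × 0.19746 = 1.09161
(2) 978.72 × 0.023118 × 0.046763 = 1.05806
(3) 0.2897 × 11.351 × 0.36107 = 1.18734
Highest is cycle (3) at 1.1873 (>1, arbitrage).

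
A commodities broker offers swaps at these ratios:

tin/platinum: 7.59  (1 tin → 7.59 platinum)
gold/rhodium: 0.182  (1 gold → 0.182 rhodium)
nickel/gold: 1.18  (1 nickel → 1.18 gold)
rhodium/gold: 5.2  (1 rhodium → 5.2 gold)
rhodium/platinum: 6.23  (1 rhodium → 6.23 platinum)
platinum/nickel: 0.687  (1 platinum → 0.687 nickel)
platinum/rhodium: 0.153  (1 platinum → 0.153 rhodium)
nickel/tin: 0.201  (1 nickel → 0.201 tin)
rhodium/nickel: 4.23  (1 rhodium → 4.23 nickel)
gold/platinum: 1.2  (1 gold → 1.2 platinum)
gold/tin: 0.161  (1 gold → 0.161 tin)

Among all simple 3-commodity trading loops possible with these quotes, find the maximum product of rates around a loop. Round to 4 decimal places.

nickel→tin→platinum→nickel: 0.201 × 7.59 × 0.687 = 1.04808
nickel→gold→platinum→nickel: 1.18 × 1.2 × 0.687 = 0.97279
rhodium→gold→platinum→rhodium: 5.2 × 1.2 × 0.153 = 0.95472
rhodium→nickel→gold→rhodium: 4.23 × 1.18 × 0.182 = 0.90843
Maximum is nickel→tin→platinum→nickel at 1.0481; arbitrage exists.

1.0481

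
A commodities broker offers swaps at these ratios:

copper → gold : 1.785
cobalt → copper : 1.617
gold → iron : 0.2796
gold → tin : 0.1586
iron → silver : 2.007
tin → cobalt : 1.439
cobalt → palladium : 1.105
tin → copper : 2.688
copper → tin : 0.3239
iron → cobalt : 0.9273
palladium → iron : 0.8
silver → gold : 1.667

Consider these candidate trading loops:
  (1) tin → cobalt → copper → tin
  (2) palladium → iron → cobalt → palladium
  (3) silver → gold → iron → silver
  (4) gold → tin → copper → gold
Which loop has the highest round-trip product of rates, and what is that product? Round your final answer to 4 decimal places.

(1) 1.439 × 1.617 × 0.3239 = 0.75367
(2) 0.8 × 0.9273 × 1.105 = 0.81973
(3) 1.667 × 0.2796 × 2.007 = 0.93545
(4) 0.1586 × 2.688 × 1.785 = 0.76098
Highest is cycle (3) at 0.9354 (≤1, no arbitrage).

0.9354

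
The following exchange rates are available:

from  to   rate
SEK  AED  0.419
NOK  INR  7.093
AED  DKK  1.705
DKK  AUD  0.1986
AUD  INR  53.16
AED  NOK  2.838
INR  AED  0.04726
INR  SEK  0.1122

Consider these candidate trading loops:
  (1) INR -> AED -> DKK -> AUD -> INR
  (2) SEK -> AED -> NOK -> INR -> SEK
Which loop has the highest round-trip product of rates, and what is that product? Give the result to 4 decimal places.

0.9463

(1) 0.04726 × 1.705 × 0.1986 × 53.16 = 0.85071
(2) 0.419 × 2.838 × 7.093 × 0.1122 = 0.94634
Highest is cycle (2) at 0.9463 (≤1, no arbitrage).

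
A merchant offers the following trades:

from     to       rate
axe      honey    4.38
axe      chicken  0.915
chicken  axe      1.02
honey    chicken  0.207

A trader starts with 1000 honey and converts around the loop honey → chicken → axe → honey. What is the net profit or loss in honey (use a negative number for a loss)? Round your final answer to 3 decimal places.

-75.207

1000 honey × 0.207 = 207 chicken
207 chicken × 1.02 = 211.14 axe
211.14 axe × 4.38 = 924.7932 honey
Net change: 924.7932 − 1000 = -75.2068 honey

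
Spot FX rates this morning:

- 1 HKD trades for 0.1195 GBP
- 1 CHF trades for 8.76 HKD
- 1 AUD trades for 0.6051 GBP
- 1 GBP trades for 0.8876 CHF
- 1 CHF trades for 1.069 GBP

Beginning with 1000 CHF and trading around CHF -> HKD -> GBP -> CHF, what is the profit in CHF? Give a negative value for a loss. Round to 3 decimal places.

-70.843

1000 CHF × 8.76 = 8760 HKD
8760 HKD × 0.1195 = 1046.82 GBP
1046.82 GBP × 0.8876 = 929.157432 CHF
Net change: 929.157432 − 1000 = -70.842568 CHF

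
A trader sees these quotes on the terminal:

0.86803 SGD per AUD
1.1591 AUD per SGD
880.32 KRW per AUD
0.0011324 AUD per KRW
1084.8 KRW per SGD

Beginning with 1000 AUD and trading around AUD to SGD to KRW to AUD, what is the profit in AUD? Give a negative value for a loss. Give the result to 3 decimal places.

66.312

1000 AUD × 0.86803 = 868.03 SGD
868.03 SGD × 1084.8 = 941638.944 KRW
941638.944 KRW × 0.0011324 = 1066.3119401856 AUD
Net change: 1066.3119401856 − 1000 = 66.3119401856 AUD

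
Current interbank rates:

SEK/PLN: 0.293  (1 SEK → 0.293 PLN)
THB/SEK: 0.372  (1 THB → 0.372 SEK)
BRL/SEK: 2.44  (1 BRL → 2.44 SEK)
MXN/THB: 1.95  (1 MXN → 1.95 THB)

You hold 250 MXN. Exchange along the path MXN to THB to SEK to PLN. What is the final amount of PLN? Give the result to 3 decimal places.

250 MXN × 1.95 = 487.5 THB
487.5 THB × 0.372 = 181.35 SEK
181.35 SEK × 0.293 = 53.13555 PLN

53.136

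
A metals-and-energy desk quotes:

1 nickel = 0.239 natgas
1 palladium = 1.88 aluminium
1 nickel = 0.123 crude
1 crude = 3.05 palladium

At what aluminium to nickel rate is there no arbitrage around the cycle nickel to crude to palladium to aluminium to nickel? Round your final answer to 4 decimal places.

1.4179

Known legs of the cycle: 0.123 × 3.05 × 1.88 = 0.705282
For no arbitrage the full-cycle product must be 1, so the missing rate is 1 / 0.705282 ≈ 1.417873.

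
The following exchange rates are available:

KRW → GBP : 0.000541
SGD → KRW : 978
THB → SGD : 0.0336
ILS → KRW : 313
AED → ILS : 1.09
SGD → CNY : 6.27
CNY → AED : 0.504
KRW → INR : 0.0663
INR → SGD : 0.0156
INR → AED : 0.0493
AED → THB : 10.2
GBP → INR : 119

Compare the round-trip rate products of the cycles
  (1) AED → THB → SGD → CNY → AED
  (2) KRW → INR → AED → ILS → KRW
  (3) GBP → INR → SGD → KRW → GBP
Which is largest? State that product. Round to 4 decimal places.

(1) 10.2 × 0.0336 × 6.27 × 0.504 = 1.08302
(2) 0.0663 × 0.0493 × 1.09 × 313 = 1.11514
(3) 119 × 0.0156 × 978 × 0.000541 = 0.98222
Highest is cycle (2) at 1.1151 (>1, arbitrage).

1.1151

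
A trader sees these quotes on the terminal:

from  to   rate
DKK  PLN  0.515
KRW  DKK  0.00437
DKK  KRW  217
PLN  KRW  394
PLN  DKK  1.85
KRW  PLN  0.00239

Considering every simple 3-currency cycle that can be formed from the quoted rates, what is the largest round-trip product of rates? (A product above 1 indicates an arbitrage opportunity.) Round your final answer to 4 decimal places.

PLN→DKK→KRW→PLN: 1.85 × 217 × 0.00239 = 0.95947
PLN→KRW→DKK→PLN: 394 × 0.00437 × 0.515 = 0.88672
Maximum is PLN→DKK→KRW→PLN at 0.9595; no arbitrage — every cycle loses value.

0.9595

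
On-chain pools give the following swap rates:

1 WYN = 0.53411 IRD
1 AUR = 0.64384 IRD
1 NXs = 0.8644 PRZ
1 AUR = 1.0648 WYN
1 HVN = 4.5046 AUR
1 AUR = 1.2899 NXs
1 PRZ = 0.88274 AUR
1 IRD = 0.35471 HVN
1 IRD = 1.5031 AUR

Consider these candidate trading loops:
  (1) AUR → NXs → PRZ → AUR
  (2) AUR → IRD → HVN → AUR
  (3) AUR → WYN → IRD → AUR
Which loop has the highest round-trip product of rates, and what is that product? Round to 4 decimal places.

1.0287

(1) 1.2899 × 0.8644 × 0.88274 = 0.98425
(2) 0.64384 × 0.35471 × 4.5046 = 1.02874
(3) 1.0648 × 0.53411 × 1.5031 = 0.85484
Highest is cycle (2) at 1.0287 (>1, arbitrage).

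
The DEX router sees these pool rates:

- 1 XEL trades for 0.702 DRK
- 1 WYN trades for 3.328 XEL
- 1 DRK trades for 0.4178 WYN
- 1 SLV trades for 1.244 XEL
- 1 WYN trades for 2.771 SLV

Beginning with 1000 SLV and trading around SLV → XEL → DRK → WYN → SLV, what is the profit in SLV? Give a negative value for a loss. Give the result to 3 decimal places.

1000 SLV × 1.244 = 1244 XEL
1244 XEL × 0.702 = 873.288 DRK
873.288 DRK × 0.4178 = 364.8597264 WYN
364.8597264 WYN × 2.771 = 1011.0263018544 SLV
Net change: 1011.0263018544 − 1000 = 11.0263018544 SLV

11.026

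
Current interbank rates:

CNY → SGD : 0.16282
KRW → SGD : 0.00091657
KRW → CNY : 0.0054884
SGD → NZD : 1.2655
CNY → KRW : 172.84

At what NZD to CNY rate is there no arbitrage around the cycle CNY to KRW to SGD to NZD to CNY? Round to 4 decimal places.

4.9880

Known legs of the cycle: 172.84 × 0.00091657 × 1.2655 = 0.2004804578614
For no arbitrage the full-cycle product must be 1, so the missing rate is 1 / 0.2004804578614 ≈ 4.988017.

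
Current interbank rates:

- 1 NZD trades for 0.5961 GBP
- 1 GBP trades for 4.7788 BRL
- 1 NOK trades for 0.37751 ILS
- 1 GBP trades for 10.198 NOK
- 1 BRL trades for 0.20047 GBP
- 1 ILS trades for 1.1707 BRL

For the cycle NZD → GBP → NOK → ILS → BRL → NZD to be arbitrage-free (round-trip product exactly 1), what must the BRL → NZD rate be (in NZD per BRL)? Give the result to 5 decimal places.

0.37221

Known legs of the cycle: 0.5961 × 10.198 × 0.37751 × 1.1707 = 2.6866321538396046
For no arbitrage the full-cycle product must be 1, so the missing rate is 1 / 2.6866321538396046 ≈ 0.3722132.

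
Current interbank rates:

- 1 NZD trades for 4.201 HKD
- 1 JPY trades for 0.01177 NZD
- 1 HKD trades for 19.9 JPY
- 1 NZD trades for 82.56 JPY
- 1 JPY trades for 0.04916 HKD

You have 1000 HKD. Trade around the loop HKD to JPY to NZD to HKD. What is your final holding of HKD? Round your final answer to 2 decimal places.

983.97

1000 HKD × 19.9 = 19900 JPY
19900 JPY × 0.01177 = 234.223 NZD
234.223 NZD × 4.201 = 983.970823 HKD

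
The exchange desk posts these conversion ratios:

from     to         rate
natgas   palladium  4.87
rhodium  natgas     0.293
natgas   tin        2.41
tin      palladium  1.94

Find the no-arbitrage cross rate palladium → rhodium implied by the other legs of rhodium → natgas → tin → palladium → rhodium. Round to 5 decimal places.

0.72998

Known legs of the cycle: 0.293 × 2.41 × 1.94 = 1.3698922
For no arbitrage the full-cycle product must be 1, so the missing rate is 1 / 1.3698922 ≈ 0.7299844.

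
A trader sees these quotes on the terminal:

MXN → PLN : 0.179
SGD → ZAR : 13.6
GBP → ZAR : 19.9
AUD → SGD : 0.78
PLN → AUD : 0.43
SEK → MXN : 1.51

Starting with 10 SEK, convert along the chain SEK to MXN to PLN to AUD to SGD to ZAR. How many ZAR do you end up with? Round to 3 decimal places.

12.329

10 SEK × 1.51 = 15.1 MXN
15.1 MXN × 0.179 = 2.7029 PLN
2.7029 PLN × 0.43 = 1.162247 AUD
1.162247 AUD × 0.78 = 0.90655266 SGD
0.90655266 SGD × 13.6 = 12.329116176 ZAR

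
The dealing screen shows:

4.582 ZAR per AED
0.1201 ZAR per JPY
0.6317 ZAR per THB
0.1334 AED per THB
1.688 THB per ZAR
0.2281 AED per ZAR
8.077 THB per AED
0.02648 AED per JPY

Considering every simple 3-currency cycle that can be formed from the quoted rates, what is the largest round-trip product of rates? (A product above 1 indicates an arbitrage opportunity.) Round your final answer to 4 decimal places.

ZAR→AED→THB→ZAR: 0.2281 × 8.077 × 0.6317 = 1.16382
ZAR→THB→AED→ZAR: 1.688 × 0.1334 × 4.582 = 1.03177
Maximum is ZAR→AED→THB→ZAR at 1.1638; arbitrage exists.

1.1638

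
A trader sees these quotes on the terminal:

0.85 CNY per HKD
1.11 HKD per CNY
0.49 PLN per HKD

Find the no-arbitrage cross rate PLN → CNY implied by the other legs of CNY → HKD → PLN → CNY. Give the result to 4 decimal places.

1.8386

Known legs of the cycle: 1.11 × 0.49 = 0.5439
For no arbitrage the full-cycle product must be 1, so the missing rate is 1 / 0.5439 ≈ 1.838573.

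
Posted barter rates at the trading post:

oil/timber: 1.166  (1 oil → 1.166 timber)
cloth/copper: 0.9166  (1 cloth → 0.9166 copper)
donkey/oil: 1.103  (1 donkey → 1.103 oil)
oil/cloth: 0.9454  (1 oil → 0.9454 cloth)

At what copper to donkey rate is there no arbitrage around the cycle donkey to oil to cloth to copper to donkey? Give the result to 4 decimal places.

1.0462

Known legs of the cycle: 1.103 × 0.9454 × 0.9166 = 0.95580866492
For no arbitrage the full-cycle product must be 1, so the missing rate is 1 / 0.95580866492 ≈ 1.046234.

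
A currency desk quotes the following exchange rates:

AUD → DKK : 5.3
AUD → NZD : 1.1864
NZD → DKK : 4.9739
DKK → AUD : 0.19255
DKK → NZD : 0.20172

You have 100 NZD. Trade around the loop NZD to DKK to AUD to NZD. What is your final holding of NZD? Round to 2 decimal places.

113.62

100 NZD × 4.9739 = 497.39 DKK
497.39 DKK × 0.19255 = 95.7724445 AUD
95.7724445 AUD × 1.1864 = 113.6244281548 NZD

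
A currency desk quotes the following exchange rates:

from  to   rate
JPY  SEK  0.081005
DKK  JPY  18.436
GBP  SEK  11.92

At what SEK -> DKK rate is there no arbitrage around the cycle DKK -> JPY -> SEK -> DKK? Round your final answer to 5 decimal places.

Known legs of the cycle: 18.436 × 0.081005 = 1.49340818
For no arbitrage the full-cycle product must be 1, so the missing rate is 1 / 1.49340818 ≈ 0.6696093.

0.66961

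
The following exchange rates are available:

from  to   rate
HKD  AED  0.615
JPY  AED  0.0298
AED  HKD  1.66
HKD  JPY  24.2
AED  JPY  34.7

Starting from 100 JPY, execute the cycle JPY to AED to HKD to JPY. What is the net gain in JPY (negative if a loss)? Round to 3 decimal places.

19.713

100 JPY × 0.0298 = 2.98 AED
2.98 AED × 1.66 = 4.9468 HKD
4.9468 HKD × 24.2 = 119.71256 JPY
Net change: 119.71256 − 100 = 19.71256 JPY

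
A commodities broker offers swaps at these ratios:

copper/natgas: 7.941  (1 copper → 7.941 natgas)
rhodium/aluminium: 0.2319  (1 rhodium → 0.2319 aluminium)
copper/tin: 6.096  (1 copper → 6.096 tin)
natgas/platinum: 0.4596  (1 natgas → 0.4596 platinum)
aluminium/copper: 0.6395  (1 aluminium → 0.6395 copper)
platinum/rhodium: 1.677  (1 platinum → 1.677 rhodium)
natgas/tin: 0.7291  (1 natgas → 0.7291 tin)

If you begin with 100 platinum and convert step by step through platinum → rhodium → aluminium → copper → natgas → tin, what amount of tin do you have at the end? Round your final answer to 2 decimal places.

143.99

100 platinum × 1.677 = 167.7 rhodium
167.7 rhodium × 0.2319 = 38.88963 aluminium
38.88963 aluminium × 0.6395 = 24.869918385 copper
24.869918385 copper × 7.941 = 197.492021895285 natgas
197.492021895285 natgas × 0.7291 = 143.9914331638522935 tin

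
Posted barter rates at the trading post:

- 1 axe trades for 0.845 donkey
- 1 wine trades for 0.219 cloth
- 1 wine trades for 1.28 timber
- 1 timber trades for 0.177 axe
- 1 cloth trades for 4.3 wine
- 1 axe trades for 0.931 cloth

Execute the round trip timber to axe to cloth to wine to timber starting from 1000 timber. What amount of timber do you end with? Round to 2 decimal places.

906.99

1000 timber × 0.177 = 177 axe
177 axe × 0.931 = 164.787 cloth
164.787 cloth × 4.3 = 708.5841 wine
708.5841 wine × 1.28 = 906.987648 timber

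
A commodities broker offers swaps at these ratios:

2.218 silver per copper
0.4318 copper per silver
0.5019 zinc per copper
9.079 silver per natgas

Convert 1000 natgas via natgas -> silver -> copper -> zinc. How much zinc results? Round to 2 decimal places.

1000 natgas × 9.079 = 9079 silver
9079 silver × 0.4318 = 3920.3122 copper
3920.3122 copper × 0.5019 = 1967.60469318 zinc

1967.60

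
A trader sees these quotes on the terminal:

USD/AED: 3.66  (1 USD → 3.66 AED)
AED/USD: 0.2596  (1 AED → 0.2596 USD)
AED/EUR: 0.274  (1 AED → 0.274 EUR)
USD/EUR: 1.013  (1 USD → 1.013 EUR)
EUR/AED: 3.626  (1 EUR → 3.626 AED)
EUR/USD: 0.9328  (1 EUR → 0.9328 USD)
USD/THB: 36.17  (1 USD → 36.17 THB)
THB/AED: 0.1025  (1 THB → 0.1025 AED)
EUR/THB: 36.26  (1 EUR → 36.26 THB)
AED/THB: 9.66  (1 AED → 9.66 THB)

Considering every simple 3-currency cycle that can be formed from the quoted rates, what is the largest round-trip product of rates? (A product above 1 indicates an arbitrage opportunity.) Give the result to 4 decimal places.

1.0184

EUR→THB→AED→EUR: 36.26 × 0.1025 × 0.274 = 1.01836
THB→AED→USD→THB: 0.1025 × 0.2596 × 36.17 = 0.96245
EUR→AED→USD→EUR: 3.626 × 0.2596 × 1.013 = 0.95355
EUR→USD→AED→EUR: 0.9328 × 3.66 × 0.274 = 0.93545
Maximum is EUR→THB→AED→EUR at 1.0184; arbitrage exists.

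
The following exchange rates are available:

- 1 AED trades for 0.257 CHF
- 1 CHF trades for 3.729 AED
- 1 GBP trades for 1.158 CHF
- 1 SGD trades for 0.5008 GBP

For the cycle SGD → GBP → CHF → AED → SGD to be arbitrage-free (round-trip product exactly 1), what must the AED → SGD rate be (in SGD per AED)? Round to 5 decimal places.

Known legs of the cycle: 0.5008 × 1.158 × 3.729 = 2.1625455456
For no arbitrage the full-cycle product must be 1, so the missing rate is 1 / 2.1625455456 ≈ 0.4624180.

0.46242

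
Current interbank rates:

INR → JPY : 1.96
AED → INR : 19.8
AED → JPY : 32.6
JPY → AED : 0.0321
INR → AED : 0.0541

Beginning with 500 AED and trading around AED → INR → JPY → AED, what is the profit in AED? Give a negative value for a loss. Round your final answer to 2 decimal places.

122.87

500 AED × 19.8 = 9900 INR
9900 INR × 1.96 = 19404 JPY
19404 JPY × 0.0321 = 622.8684 AED
Net change: 622.8684 − 500 = 122.8684 AED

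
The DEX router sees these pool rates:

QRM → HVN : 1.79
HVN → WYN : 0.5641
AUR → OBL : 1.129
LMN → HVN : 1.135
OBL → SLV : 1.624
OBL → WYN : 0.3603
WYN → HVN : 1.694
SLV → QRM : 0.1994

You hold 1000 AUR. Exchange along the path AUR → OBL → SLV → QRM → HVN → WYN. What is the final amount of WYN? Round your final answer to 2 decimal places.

369.16

1000 AUR × 1.129 = 1129 OBL
1129 OBL × 1.624 = 1833.496 SLV
1833.496 SLV × 0.1994 = 365.5991024 QRM
365.5991024 QRM × 1.79 = 654.422393296 HVN
654.422393296 HVN × 0.5641 = 369.1596720582736 WYN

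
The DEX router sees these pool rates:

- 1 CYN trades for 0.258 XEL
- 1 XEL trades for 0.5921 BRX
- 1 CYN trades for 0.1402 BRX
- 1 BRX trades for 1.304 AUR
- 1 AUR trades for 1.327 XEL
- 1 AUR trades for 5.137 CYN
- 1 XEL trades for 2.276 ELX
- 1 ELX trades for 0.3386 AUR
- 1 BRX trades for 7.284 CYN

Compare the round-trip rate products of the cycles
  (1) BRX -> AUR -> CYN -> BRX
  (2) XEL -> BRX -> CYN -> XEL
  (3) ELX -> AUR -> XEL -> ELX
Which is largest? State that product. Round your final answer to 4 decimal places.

(1) 1.304 × 5.137 × 0.1402 = 0.93915
(2) 0.5921 × 7.284 × 0.258 = 1.11272
(3) 0.3386 × 1.327 × 2.276 = 1.02266
Highest is cycle (2) at 1.1127 (>1, arbitrage).

1.1127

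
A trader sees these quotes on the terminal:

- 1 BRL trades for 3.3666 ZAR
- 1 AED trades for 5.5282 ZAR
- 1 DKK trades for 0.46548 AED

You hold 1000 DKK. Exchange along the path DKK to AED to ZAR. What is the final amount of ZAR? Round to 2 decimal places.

1000 DKK × 0.46548 = 465.48 AED
465.48 AED × 5.5282 = 2573.266536 ZAR

2573.27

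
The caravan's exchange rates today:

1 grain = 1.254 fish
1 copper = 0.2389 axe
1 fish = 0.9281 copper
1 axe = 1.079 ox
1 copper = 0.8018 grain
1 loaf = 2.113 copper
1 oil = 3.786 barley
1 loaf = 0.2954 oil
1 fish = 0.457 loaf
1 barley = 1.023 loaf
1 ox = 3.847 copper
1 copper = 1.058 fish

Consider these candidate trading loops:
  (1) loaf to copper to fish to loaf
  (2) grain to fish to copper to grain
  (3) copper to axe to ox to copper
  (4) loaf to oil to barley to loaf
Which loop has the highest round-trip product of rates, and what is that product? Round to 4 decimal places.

(1) 2.113 × 1.058 × 0.457 = 1.02165
(2) 1.254 × 0.9281 × 0.8018 = 0.93316
(3) 0.2389 × 1.079 × 3.847 = 0.99165
(4) 0.2954 × 3.786 × 1.023 = 1.14411
Highest is cycle (4) at 1.1441 (>1, arbitrage).

1.1441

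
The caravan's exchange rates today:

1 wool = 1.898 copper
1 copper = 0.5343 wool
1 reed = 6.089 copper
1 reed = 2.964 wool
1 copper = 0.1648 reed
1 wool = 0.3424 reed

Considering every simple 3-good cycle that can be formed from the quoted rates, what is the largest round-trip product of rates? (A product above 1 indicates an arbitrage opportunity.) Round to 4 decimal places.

1.1139

wool→reed→copper→wool: 0.3424 × 6.089 × 0.5343 = 1.11395
wool→copper→reed→wool: 1.898 × 0.1648 × 2.964 = 0.92711
Maximum is wool→reed→copper→wool at 1.1139; arbitrage exists.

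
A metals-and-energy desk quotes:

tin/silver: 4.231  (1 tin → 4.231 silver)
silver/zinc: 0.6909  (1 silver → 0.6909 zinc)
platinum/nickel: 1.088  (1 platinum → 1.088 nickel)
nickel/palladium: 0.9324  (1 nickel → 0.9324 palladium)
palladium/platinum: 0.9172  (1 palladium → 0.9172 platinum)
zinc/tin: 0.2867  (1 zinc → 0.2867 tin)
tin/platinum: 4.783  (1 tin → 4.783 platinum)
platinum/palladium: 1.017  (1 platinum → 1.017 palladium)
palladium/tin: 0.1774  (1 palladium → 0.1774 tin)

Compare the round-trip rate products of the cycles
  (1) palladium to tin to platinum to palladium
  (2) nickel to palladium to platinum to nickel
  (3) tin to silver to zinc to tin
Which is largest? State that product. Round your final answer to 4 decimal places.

0.9305

(1) 0.1774 × 4.783 × 1.017 = 0.86293
(2) 0.9324 × 0.9172 × 1.088 = 0.93045
(3) 4.231 × 0.6909 × 0.2867 = 0.83808
Highest is cycle (2) at 0.9305 (≤1, no arbitrage).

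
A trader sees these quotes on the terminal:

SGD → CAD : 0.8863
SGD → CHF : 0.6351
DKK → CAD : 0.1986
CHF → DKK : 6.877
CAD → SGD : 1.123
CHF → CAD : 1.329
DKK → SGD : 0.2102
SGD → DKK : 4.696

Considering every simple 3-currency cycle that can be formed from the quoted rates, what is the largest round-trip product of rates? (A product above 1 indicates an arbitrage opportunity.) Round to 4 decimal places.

CAD→SGD→DKK→CAD: 1.123 × 4.696 × 0.1986 = 1.04734
CHF→CAD→SGD→CHF: 1.329 × 1.123 × 0.6351 = 0.94787
CHF→DKK→SGD→CHF: 6.877 × 0.2102 × 0.6351 = 0.91807
Maximum is CAD→SGD→DKK→CAD at 1.0473; arbitrage exists.

1.0473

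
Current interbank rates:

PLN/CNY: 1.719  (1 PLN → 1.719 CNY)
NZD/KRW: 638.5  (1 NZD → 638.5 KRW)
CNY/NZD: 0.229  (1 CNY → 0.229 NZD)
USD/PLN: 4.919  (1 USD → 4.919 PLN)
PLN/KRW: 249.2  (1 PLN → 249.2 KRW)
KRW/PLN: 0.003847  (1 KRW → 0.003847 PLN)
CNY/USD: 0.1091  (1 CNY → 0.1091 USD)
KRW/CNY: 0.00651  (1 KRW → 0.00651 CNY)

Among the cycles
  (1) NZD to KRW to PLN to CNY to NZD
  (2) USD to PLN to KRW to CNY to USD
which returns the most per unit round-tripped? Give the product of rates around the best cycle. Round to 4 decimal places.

(1) 638.5 × 0.003847 × 1.719 × 0.229 = 0.96693
(2) 4.919 × 249.2 × 0.00651 × 0.1091 = 0.87062
Highest is cycle (1) at 0.9669 (≤1, no arbitrage).

0.9669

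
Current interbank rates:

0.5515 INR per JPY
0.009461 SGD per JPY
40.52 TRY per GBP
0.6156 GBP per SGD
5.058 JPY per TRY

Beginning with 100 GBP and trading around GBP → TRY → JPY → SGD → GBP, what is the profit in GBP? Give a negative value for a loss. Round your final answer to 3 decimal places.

19.367

100 GBP × 40.52 = 4052 TRY
4052 TRY × 5.058 = 20495.016 JPY
20495.016 JPY × 0.009461 = 193.903346376 SGD
193.903346376 SGD × 0.6156 = 119.3669000290656 GBP
Net change: 119.3669000290656 − 100 = 19.3669000290656 GBP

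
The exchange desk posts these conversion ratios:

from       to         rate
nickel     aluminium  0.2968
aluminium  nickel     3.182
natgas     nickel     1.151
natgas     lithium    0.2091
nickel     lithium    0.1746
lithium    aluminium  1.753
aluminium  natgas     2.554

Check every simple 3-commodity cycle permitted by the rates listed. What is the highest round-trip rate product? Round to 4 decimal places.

0.9739

lithium→aluminium→nickel→lithium: 1.753 × 3.182 × 0.1746 = 0.97393
natgas→lithium→aluminium→natgas: 0.2091 × 1.753 × 2.554 = 0.93617
natgas→nickel→aluminium→natgas: 1.151 × 0.2968 × 2.554 = 0.87249
Maximum is lithium→aluminium→nickel→lithium at 0.9739; no arbitrage — every cycle loses value.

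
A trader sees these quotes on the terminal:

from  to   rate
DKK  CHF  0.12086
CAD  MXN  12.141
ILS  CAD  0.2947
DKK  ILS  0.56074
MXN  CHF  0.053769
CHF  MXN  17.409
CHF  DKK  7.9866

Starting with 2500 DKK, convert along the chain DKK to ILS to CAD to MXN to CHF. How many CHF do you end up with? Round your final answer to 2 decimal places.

269.69

2500 DKK × 0.56074 = 1401.85 ILS
1401.85 ILS × 0.2947 = 413.125195 CAD
413.125195 CAD × 12.141 = 5015.752992495 MXN
5015.752992495 MXN × 0.053769 = 269.692022653463655 CHF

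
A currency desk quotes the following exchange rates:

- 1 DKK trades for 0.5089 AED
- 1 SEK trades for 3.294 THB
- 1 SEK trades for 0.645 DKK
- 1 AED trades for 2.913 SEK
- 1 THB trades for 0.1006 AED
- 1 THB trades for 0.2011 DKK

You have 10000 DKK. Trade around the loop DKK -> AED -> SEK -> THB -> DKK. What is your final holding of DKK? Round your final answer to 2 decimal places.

9819.93

10000 DKK × 0.5089 = 5089 AED
5089 AED × 2.913 = 14824.257 SEK
14824.257 SEK × 3.294 = 48831.102558 THB
48831.102558 THB × 0.2011 = 9819.9347244138 DKK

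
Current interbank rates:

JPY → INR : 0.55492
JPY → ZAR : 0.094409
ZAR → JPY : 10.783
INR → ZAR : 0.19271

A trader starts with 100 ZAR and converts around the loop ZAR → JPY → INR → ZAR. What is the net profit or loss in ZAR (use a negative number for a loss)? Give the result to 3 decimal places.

15.312

100 ZAR × 10.783 = 1078.3 JPY
1078.3 JPY × 0.55492 = 598.370236 INR
598.370236 INR × 0.19271 = 115.31192817956 ZAR
Net change: 115.31192817956 − 100 = 15.31192817956 ZAR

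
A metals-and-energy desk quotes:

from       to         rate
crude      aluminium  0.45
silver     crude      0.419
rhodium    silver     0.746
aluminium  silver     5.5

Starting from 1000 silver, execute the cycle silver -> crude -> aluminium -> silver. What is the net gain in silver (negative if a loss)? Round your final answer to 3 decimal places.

1000 silver × 0.419 = 419 crude
419 crude × 0.45 = 188.55 aluminium
188.55 aluminium × 5.5 = 1037.025 silver
Net change: 1037.025 − 1000 = 37.025 silver

37.025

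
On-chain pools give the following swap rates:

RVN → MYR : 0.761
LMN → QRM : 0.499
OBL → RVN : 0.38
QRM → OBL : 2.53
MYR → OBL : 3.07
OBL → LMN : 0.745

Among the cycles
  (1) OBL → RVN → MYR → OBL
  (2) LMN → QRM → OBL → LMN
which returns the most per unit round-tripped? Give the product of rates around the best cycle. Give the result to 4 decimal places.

(1) 0.38 × 0.761 × 3.07 = 0.88778
(2) 0.499 × 2.53 × 0.745 = 0.94054
Highest is cycle (2) at 0.9405 (≤1, no arbitrage).

0.9405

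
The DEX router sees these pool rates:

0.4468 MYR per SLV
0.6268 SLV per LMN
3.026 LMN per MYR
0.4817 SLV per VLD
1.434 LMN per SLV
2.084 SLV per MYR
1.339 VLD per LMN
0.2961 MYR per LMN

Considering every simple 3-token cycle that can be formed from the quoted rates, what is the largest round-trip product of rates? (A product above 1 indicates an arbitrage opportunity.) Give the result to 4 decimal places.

VLD→SLV→LMN→VLD: 0.4817 × 1.434 × 1.339 = 0.92492
MYR→SLV→LMN→MYR: 2.084 × 1.434 × 0.2961 = 0.88488
MYR→LMN→SLV→MYR: 3.026 × 0.6268 × 0.4468 = 0.84744
Maximum is VLD→SLV→LMN→VLD at 0.9249; no arbitrage — every cycle loses value.

0.9249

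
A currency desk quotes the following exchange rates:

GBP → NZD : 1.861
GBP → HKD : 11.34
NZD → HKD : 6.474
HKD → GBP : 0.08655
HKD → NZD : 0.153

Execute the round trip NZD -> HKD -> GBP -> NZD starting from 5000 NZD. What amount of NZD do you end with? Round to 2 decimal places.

5213.82

5000 NZD × 6.474 = 32370 HKD
32370 HKD × 0.08655 = 2801.6235 GBP
2801.6235 GBP × 1.861 = 5213.8213335 NZD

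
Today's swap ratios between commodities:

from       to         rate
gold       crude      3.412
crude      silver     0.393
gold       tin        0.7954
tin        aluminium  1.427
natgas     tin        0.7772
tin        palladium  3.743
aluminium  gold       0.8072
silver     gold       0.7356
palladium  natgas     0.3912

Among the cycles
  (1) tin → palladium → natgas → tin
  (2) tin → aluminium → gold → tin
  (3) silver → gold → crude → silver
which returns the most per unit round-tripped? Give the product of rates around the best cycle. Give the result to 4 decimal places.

(1) 3.743 × 0.3912 × 0.7772 = 1.13802
(2) 1.427 × 0.8072 × 0.7954 = 0.91620
(3) 0.7356 × 3.412 × 0.393 = 0.98638
Highest is cycle (1) at 1.1380 (>1, arbitrage).

1.1380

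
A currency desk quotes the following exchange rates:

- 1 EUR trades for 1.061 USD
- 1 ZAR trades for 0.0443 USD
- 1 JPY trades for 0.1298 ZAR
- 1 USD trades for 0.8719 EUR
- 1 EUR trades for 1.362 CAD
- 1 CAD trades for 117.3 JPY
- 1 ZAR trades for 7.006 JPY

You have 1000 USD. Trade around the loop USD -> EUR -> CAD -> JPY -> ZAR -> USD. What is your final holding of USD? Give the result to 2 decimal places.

800.98

1000 USD × 0.8719 = 871.9 EUR
871.9 EUR × 1.362 = 1187.5278 CAD
1187.5278 CAD × 117.3 = 139297.01094 JPY
139297.01094 JPY × 0.1298 = 18080.752020012 ZAR
18080.752020012 ZAR × 0.0443 = 800.9773144865316 USD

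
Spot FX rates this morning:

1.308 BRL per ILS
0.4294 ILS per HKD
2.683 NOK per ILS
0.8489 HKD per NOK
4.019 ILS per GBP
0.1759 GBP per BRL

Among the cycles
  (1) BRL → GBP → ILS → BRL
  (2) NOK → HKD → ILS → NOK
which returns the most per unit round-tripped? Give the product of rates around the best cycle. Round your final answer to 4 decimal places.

(1) 0.1759 × 4.019 × 1.308 = 0.92468
(2) 0.8489 × 0.4294 × 2.683 = 0.97800
Highest is cycle (2) at 0.9780 (≤1, no arbitrage).

0.9780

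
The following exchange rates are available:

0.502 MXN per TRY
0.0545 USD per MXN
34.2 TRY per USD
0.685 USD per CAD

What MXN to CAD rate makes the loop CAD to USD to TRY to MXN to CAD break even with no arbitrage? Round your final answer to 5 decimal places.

0.08503

Known legs of the cycle: 0.685 × 34.2 × 0.502 = 11.760354
For no arbitrage the full-cycle product must be 1, so the missing rate is 1 / 11.760354 ≈ 0.0850315.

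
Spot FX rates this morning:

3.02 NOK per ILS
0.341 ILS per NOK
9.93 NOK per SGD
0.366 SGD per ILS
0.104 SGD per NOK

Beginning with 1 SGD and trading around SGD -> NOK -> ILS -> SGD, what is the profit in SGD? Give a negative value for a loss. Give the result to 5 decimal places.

1 SGD × 9.93 = 9.93 NOK
9.93 NOK × 0.341 = 3.38613 ILS
3.38613 ILS × 0.366 = 1.23932358 SGD
Net change: 1.23932358 − 1 = 0.23932358 SGD

0.23932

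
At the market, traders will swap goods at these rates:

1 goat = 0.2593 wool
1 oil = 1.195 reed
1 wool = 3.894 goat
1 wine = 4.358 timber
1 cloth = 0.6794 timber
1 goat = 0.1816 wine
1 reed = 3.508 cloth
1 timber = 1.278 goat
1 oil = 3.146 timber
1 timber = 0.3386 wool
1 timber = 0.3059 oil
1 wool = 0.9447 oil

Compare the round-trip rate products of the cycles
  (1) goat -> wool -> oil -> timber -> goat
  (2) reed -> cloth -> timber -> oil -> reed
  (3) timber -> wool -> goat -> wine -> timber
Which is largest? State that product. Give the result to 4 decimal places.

1.0435

(1) 0.2593 × 0.9447 × 3.146 × 1.278 = 0.98489
(2) 3.508 × 0.6794 × 0.3059 × 1.195 = 0.87123
(3) 0.3386 × 3.894 × 0.1816 × 4.358 = 1.04348
Highest is cycle (3) at 1.0435 (>1, arbitrage).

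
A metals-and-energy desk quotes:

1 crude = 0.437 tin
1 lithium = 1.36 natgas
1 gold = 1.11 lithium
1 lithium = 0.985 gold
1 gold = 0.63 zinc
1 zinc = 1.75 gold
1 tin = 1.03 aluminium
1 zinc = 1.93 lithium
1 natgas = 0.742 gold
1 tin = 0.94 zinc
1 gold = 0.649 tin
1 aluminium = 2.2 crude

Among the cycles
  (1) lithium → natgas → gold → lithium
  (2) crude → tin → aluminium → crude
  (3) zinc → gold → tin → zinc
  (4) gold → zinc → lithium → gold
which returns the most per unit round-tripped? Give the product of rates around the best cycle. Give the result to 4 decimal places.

1.1977

(1) 1.36 × 0.742 × 1.11 = 1.12012
(2) 0.437 × 1.03 × 2.2 = 0.99024
(3) 1.75 × 0.649 × 0.94 = 1.06761
(4) 0.63 × 1.93 × 0.985 = 1.19766
Highest is cycle (4) at 1.1977 (>1, arbitrage).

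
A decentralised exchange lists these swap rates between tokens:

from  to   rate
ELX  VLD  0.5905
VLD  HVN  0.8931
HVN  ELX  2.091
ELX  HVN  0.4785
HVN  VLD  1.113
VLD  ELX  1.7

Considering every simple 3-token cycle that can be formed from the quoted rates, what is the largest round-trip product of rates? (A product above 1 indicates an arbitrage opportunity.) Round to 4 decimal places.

VLD→HVN→ELX→VLD: 0.8931 × 2.091 × 0.5905 = 1.10274
VLD→ELX→HVN→VLD: 1.7 × 0.4785 × 1.113 = 0.90537
Maximum is VLD→HVN→ELX→VLD at 1.1027; arbitrage exists.

1.1027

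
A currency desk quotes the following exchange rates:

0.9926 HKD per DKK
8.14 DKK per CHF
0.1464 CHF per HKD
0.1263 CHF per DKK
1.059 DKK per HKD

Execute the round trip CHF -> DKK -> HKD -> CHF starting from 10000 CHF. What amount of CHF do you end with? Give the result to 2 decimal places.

11828.77

10000 CHF × 8.14 = 81400 DKK
81400 DKK × 0.9926 = 80797.64 HKD
80797.64 HKD × 0.1464 = 11828.774496 CHF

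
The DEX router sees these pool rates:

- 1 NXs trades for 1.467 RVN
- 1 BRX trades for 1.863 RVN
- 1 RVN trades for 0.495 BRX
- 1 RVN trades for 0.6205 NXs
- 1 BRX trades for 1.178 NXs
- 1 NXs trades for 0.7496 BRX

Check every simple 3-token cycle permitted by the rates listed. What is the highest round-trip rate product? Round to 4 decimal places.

BRX→RVN→NXs→BRX: 1.863 × 0.6205 × 0.7496 = 0.86653
BRX→NXs→RVN→BRX: 1.178 × 1.467 × 0.495 = 0.85542
Maximum is BRX→RVN→NXs→BRX at 0.8665; no arbitrage — every cycle loses value.

0.8665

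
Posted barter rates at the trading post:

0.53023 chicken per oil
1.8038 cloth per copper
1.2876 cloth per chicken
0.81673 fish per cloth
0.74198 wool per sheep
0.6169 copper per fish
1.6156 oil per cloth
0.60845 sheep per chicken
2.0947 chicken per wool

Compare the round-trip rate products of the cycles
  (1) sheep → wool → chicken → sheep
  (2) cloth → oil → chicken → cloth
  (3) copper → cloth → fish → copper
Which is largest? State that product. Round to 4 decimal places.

1.1030

(1) 0.74198 × 2.0947 × 0.60845 = 0.94567
(2) 1.6156 × 0.53023 × 1.2876 = 1.10301
(3) 1.8038 × 0.81673 × 0.6169 = 0.90883
Highest is cycle (2) at 1.1030 (>1, arbitrage).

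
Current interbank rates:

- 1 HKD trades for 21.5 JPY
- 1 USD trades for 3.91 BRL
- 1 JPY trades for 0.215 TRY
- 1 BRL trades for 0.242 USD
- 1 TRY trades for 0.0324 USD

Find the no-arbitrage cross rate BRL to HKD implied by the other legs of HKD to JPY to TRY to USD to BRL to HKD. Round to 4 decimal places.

Known legs of the cycle: 21.5 × 0.215 × 0.0324 × 3.91 = 0.58559679
For no arbitrage the full-cycle product must be 1, so the missing rate is 1 / 0.58559679 ≈ 1.707660.

1.7077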